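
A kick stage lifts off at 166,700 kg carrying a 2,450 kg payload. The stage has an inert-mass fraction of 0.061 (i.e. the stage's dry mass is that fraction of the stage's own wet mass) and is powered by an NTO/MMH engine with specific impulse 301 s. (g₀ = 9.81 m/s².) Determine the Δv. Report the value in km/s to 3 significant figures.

Stage wet mass = m₀ − payload = 166,700 − 2,450 = 164,250 kg.
Stage dry mass = ε × stage wet mass = 0.061 × 164,250 = 10,019.3 kg.
Burnout mass m_f = stage dry + payload = 10,019.3 + 2,450 = 12,469.3 kg.
v_e = Isp · g₀ = 301 × 9.81 = 2952.8 m/s.
Using Δv = v_e ln(m₀/m_f): Δv = v_e · ln(166,700/12,469.3) = 2952.8 × ln(13.37) = 2952.8 × 2.5929 ≈ 7656 m/s.

Δv ≈ 7.66 km/s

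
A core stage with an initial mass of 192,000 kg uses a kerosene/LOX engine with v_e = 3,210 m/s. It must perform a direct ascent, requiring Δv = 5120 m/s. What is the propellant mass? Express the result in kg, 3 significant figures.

propellant mass ≈ 153000 kg

Using Δv = v_e ln(m₀/m_f): m₀/m_f = exp(Δv / v_e) = exp(5120 / 3210.0) = exp(1.5950) = 4.9284.
m_f = 192,000 / 4.9284 = 38,957.9 kg, so propellant = m₀ − m_f = 192,000 − 38,957.9 = 153,042.1 kg.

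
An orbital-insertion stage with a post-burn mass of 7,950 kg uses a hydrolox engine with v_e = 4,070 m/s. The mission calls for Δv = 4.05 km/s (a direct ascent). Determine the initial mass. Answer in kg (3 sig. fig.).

initial mass ≈ 21500 kg

Rocket equation: m₀/m_f = exp(Δv / v_e) = exp(4050 / 4070.0) = exp(0.9951) = 2.7050.
m₀ = m_f × 2.7050 = 7,950 × 2.7050 = 21,504.8 kg.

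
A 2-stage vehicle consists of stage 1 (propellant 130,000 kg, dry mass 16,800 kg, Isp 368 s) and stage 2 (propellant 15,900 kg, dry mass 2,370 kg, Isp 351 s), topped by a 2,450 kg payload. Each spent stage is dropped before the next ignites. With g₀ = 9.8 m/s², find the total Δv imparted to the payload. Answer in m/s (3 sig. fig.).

Ignition mass of stage 1 = 130,000+16,800 + 15,900+2,370 + 2,450 = 167,520 kg.
Stage 1: m₀ = 167,520 kg, m_f = 167,520 − 130,000 = 37,520 kg; Δv = 368×9.8×ln(4.465) = 3606.4×1.4962 ≈ 5396 m/s.
Stage 2: m₀ = 20,720 kg, m_f = 20,720 − 15,900 = 4,820 kg; Δv = 351×9.8×ln(4.299) = 3439.8×1.4583 ≈ 5016 m/s.
Total Δv = 5396 + 5016 = 10412 m/s.

Δv ≈ 10400 m/s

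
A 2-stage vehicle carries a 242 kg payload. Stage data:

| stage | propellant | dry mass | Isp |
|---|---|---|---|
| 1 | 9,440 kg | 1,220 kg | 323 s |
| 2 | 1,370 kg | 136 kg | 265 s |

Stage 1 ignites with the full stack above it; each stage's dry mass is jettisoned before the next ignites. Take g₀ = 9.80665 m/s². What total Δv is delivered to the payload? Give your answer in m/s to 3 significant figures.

Δv ≈ 8510 m/s

Ignition mass of stage 1 = 9,440+1,220 + 1,370+136 + 242 = 12,408 kg.
Stage 1: m₀ = 12,408 kg, m_f = 12,408 − 9,440 = 2,968 kg; Δv = 323×9.80665×ln(4.181) = 3167.5×1.4305 ≈ 4531 m/s.
Stage 2: m₀ = 1,748 kg, m_f = 1,748 − 1,370 = 378 kg; Δv = 265×9.80665×ln(4.624) = 2598.8×1.5313 ≈ 3980 m/s.
Total Δv = 4531 + 3980 = 8511 m/s.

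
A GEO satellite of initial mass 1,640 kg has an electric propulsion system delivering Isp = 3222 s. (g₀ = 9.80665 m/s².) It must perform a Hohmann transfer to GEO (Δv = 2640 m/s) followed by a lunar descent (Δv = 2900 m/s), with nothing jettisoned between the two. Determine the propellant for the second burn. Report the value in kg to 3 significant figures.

v_e = Isp · g₀ = 3222 × 9.80665 = 31597.0 m/s.
After the first burn: m = 1640 × exp(−2640/31597.0) = 1640 × 0.91984 = 1,508.54 kg.
After the second burn: m = 1,508.54 × exp(−2900/31597.0) = 1,508.54 × 0.91231 = 1,376.26 kg.
Second-burn propellant = 1,508.54 − 1,376.26 = 132.28 kg.

propellant for the second burn ≈ 132 kg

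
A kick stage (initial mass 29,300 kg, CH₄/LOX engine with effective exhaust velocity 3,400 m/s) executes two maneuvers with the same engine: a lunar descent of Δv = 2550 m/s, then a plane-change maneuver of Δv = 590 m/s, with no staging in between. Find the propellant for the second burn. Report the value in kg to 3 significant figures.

After the first burn: m = 29300 × exp(−2550/3400.0) = 29300 × 0.47237 = 13,840.4 kg.
After the second burn: m = 13,840.4 × exp(−590/3400.0) = 13,840.4 × 0.84069 = 11,635.5 kg.
Second-burn propellant = 13,840.4 − 11,635.5 = 2,204.9 kg.

propellant for the second burn ≈ 2200 kg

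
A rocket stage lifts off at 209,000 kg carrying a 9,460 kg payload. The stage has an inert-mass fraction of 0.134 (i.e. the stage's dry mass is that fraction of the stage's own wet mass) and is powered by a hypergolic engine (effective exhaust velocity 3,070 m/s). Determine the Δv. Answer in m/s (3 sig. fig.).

Stage wet mass = m₀ − payload = 209,000 − 9,460 = 199,540 kg.
Stage dry mass = ε × stage wet mass = 0.134 × 199,540 = 26,738.4 kg.
Burnout mass m_f = stage dry + payload = 26,738.4 + 9,460 = 36,198.4 kg.
Rocket equation: Δv = v_e · ln(209,000/36,198.4) = 3070.0 × ln(5.774) = 3070.0 × 1.7533 ≈ 5383 m/s.

Δv ≈ 5380 m/s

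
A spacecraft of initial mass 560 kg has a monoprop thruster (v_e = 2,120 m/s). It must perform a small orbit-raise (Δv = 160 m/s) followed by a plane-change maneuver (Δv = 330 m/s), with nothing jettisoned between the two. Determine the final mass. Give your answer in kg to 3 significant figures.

final mass ≈ 444 kg

After the first burn: m = 560 × exp(−160/2120.0) = 560 × 0.92731 = 519.294 kg.
After the second burn: m = 519.294 × exp(−330/2120.0) = 519.294 × 0.85585 = 444.438 kg.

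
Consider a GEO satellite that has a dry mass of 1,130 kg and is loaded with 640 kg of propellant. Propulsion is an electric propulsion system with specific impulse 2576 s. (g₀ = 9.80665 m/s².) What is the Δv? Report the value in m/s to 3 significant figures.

Δv ≈ 11300 m/s

v_e = Isp · g₀ = 2576 × 9.80665 = 25261.9 m/s.
m₀ = m_dry + m_prop = 1,130 + 640 = 1,770 kg.
By the Tsiolkovsky rocket equation, Δv = v_e · ln(m₀/m_f) = 25261.9 × ln(1.566) = 25261.9 × 0.4488 ≈ 11336.6 m/s.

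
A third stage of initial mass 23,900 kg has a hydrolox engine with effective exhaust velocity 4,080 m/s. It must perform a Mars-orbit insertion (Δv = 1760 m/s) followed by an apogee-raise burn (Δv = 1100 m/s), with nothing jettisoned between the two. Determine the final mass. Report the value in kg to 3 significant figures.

After the first burn: m = 23900 × exp(−1760/4080.0) = 23900 × 0.64962 = 15,525.9 kg.
After the second burn: m = 15,525.9 × exp(−1100/4080.0) = 15,525.9 × 0.76368 = 11,856.8 kg.

final mass ≈ 11900 kg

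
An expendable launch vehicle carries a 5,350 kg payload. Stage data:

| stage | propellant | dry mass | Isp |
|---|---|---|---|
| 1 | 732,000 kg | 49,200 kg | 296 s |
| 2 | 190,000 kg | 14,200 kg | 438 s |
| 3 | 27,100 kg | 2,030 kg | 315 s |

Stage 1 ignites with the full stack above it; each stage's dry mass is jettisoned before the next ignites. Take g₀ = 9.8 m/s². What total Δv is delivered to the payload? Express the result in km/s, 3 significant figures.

Ignition mass of stage 1 = 732,000+49,200 + 190,000+14,200 + 27,100+2,030 + 5,350 = 1,019,880 kg.
Stage 1: m₀ = 1,019,880 kg, m_f = 1,019,880 − 732,000 = 287,880 kg; Δv = 296×9.8×ln(3.543) = 2900.8×1.2649 ≈ 3669 m/s.
Stage 2: m₀ = 238,680 kg, m_f = 238,680 − 190,000 = 48,680 kg; Δv = 438×9.8×ln(4.903) = 4292.4×1.5899 ≈ 6824 m/s.
Stage 3: m₀ = 34,480 kg, m_f = 34,480 − 27,100 = 7,380 kg; Δv = 315×9.8×ln(4.672) = 3087.0×1.5416 ≈ 4759 m/s.
Total Δv = 3669 + 6824 + 4759 = 15252 m/s.

Δv ≈ 15.3 km/s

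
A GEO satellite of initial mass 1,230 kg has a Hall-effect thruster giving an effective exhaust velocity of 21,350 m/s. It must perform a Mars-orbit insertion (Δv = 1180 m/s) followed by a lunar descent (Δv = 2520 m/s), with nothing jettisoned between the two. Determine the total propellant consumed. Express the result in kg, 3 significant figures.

total propellant consumed ≈ 196 kg

After the first burn: m = 1230 × exp(−1180/21350.0) = 1230 × 0.94623 = 1,163.86 kg.
After the second burn: m = 1,163.86 × exp(−2520/21350.0) = 1,163.86 × 0.88867 = 1,034.29 kg.
Total propellant = m₀ − m_final = 1230 − 1,034.29 = 195.71 kg.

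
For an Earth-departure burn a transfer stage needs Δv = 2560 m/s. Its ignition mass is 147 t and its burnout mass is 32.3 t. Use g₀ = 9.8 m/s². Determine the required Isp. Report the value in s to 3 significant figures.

Isp ≈ 172 s

ln(m₀/m_f) = ln(147000/32300) = ln(4.551) = 1.5154.
Using Δv = v_e ln(m₀/m_f): v_e = Δv / ln(m₀/m_f) = 2560 / 1.5154 = 1689.4 m/s.
Isp = v_e / g₀ = 1689.4 / 9.8 = 172.4 s.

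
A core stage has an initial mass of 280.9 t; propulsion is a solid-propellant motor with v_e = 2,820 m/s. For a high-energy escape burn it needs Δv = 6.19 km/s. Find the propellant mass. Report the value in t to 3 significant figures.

propellant mass ≈ 250 t

m₀/m_f = exp(Δv / v_e) = exp(6190 / 2820.0) = exp(2.1950) = 8.9803.
m_f = 280.9 / 8.9803 = 31.2796 t, so propellant = m₀ − m_f = 280.9 − 31.2796 = 249.6204 t.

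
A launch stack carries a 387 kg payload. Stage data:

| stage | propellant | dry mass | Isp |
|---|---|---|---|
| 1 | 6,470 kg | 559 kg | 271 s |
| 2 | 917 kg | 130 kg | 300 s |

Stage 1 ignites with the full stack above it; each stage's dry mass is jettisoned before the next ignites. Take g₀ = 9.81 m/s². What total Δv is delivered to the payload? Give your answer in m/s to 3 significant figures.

Ignition mass of stage 1 = 6,470+559 + 917+130 + 387 = 8,463 kg.
Stage 1: m₀ = 8,463 kg, m_f = 8,463 − 6,470 = 1,993 kg; Δv = 271×9.81×ln(4.246) = 2658.5×1.4461 ≈ 3844 m/s.
Stage 2: m₀ = 1,434 kg, m_f = 1,434 − 917 = 517 kg; Δv = 300×9.81×ln(2.774) = 2943.0×1.0202 ≈ 3002 m/s.
Total Δv = 3844 + 3002 = 6846 m/s.

Δv ≈ 6850 m/s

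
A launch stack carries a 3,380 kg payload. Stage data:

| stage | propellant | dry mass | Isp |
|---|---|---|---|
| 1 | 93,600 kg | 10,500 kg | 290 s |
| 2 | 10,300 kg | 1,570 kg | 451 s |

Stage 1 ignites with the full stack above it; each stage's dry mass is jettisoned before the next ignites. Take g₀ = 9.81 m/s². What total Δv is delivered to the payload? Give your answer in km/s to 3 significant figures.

Ignition mass of stage 1 = 93,600+10,500 + 10,300+1,570 + 3,380 = 119,350 kg.
Stage 1: m₀ = 119,350 kg, m_f = 119,350 − 93,600 = 25,750 kg; Δv = 290×9.81×ln(4.635) = 2844.9×1.5336 ≈ 4363 m/s.
Stage 2: m₀ = 15,250 kg, m_f = 15,250 − 10,300 = 4,950 kg; Δv = 451×9.81×ln(3.081) = 4424.3×1.1252 ≈ 4978 m/s.
Total Δv = 4363 + 4978 = 9341 m/s.

Δv ≈ 9.34 km/s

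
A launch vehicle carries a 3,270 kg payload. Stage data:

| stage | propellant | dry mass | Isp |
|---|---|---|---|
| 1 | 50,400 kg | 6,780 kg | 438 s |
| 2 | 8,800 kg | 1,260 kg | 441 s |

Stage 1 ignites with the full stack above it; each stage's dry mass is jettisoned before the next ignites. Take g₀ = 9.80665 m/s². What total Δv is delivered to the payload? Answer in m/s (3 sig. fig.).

Ignition mass of stage 1 = 50,400+6,780 + 8,800+1,260 + 3,270 = 70,510 kg.
Stage 1: m₀ = 70,510 kg, m_f = 70,510 − 50,400 = 20,110 kg; Δv = 438×9.80665×ln(3.506) = 4295.3×1.2545 ≈ 5389 m/s.
Stage 2: m₀ = 13,330 kg, m_f = 13,330 − 8,800 = 4,530 kg; Δv = 441×9.80665×ln(2.943) = 4324.7×1.0793 ≈ 4668 m/s.
Total Δv = 5389 + 4668 = 10057 m/s.

Δv ≈ 10100 m/s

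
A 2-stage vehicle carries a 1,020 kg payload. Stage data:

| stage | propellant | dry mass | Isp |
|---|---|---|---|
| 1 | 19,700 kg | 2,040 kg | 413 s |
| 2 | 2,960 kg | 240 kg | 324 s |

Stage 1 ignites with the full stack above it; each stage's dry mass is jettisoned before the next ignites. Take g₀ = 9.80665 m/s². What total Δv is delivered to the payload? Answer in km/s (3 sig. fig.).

Δv ≈ 9.60 km/s

Ignition mass of stage 1 = 19,700+2,040 + 2,960+240 + 1,020 = 25,960 kg.
Stage 1: m₀ = 25,960 kg, m_f = 25,960 − 19,700 = 6,260 kg; Δv = 413×9.80665×ln(4.147) = 4050.1×1.4224 ≈ 5761 m/s.
Stage 2: m₀ = 4,220 kg, m_f = 4,220 − 2,960 = 1,260 kg; Δv = 324×9.80665×ln(3.349) = 3177.4×1.2087 ≈ 3841 m/s.
Total Δv = 5761 + 3841 = 9602 m/s.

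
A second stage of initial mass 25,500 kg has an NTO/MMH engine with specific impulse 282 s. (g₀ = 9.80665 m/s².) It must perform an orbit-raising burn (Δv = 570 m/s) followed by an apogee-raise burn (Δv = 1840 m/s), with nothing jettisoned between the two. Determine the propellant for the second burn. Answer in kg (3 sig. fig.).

propellant for the second burn ≈ 10100 kg

v_e = Isp · g₀ = 282 × 9.80665 = 2765.5 m/s.
After the first burn: m = 25500 × exp(−570/2765.5) = 25500 × 0.81374 = 20,750.4 kg.
After the second burn: m = 20,750.4 × exp(−1840/2765.5) = 20,750.4 × 0.51410 = 10,667.8 kg.
Second-burn propellant = 20,750.4 − 10,667.8 = 10,082.6 kg.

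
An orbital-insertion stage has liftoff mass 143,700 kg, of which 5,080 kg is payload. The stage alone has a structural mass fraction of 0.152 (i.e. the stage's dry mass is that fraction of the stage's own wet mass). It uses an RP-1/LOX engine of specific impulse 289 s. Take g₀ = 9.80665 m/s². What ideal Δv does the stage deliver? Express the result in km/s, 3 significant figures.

Stage wet mass = m₀ − payload = 143,700 − 5,080 = 138,620 kg.
Stage dry mass = ε × stage wet mass = 0.152 × 138,620 = 21,070.2 kg.
Burnout mass m_f = stage dry + payload = 21,070.2 + 5,080 = 26,150.2 kg.
v_e = Isp · g₀ = 289 × 9.80665 = 2834.1 m/s.
Δv = v_e · ln(143,700/26,150.2) = 2834.1 × ln(5.495) = 2834.1 × 1.7039 ≈ 4829 m/s.

Δv ≈ 4.83 km/s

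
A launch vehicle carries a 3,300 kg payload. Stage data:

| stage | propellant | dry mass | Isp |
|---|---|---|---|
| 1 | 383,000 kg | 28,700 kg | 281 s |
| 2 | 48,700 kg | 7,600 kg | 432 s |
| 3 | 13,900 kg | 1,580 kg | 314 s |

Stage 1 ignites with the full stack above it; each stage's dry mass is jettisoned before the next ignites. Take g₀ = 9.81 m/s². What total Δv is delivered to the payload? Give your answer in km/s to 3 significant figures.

Δv ≈ 12.8 km/s

Ignition mass of stage 1 = 383,000+28,700 + 48,700+7,600 + 13,900+1,580 + 3,300 = 486,780 kg.
Stage 1: m₀ = 486,780 kg, m_f = 486,780 − 383,000 = 103,780 kg; Δv = 281×9.81×ln(4.69) = 2756.6×1.5455 ≈ 4260 m/s.
Stage 2: m₀ = 75,080 kg, m_f = 75,080 − 48,700 = 26,380 kg; Δv = 432×9.81×ln(2.846) = 4237.9×1.0459 ≈ 4433 m/s.
Stage 3: m₀ = 18,780 kg, m_f = 18,780 − 13,900 = 4,880 kg; Δv = 314×9.81×ln(3.848) = 3080.3×1.3476 ≈ 4151 m/s.
Total Δv = 4260 + 4433 + 4151 = 12844 m/s.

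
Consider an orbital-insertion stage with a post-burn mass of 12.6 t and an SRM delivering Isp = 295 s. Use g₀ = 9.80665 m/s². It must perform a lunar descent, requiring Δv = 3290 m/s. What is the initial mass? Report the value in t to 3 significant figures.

v_e = Isp · g₀ = 295 × 9.80665 = 2893.0 m/s.
By the Tsiolkovsky rocket equation, m₀/m_f = exp(Δv / v_e) = exp(3290 / 2893.0) = exp(1.1372) = 3.1182.
m₀ = m_f × 3.1182 = 12.6 × 3.1182 = 39.2893 t.

initial mass ≈ 39.3 t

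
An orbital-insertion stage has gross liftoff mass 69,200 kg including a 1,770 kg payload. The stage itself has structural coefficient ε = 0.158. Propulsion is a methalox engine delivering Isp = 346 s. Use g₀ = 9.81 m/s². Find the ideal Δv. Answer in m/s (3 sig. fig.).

Stage wet mass = m₀ − payload = 69,200 − 1,770 = 67,430 kg.
Stage dry mass = ε × stage wet mass = 0.158 × 67,430 = 10,653.9 kg.
Burnout mass m_f = stage dry + payload = 10,653.9 + 1,770 = 12,423.9 kg.
v_e = Isp · g₀ = 346 × 9.81 = 3394.3 m/s.
By the Tsiolkovsky rocket equation, Δv = v_e · ln(69,200/12,423.9) = 3394.3 × ln(5.57) = 3394.3 × 1.7174 ≈ 5829 m/s.

Δv ≈ 5830 m/s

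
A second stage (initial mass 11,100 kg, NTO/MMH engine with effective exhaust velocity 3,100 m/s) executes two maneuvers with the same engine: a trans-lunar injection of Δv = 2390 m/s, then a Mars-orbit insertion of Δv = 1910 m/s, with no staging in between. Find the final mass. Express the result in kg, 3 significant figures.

After the first burn: m = 11100 × exp(−2390/3100.0) = 11100 × 0.46257 = 5,134.53 kg.
After the second burn: m = 5,134.53 × exp(−1910/3100.0) = 5,134.53 × 0.54003 = 2,772.8 kg.

final mass ≈ 2770 kg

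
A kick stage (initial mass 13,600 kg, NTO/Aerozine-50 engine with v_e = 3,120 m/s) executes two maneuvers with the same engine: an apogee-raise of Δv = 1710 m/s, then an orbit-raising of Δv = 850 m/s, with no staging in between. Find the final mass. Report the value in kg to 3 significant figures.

After the first burn: m = 13600 × exp(−1710/3120.0) = 13600 × 0.57806 = 7,861.62 kg.
After the second burn: m = 7,861.62 × exp(−850/3120.0) = 7,861.62 × 0.76152 = 5,986.78 kg.

final mass ≈ 5990 kg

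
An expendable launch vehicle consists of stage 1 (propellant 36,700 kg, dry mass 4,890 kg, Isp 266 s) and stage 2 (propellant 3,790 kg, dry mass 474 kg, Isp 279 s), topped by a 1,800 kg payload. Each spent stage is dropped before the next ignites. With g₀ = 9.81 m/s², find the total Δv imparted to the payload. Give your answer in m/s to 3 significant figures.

Δv ≈ 6520 m/s

Ignition mass of stage 1 = 36,700+4,890 + 3,790+474 + 1,800 = 47,654 kg.
Stage 1: m₀ = 47,654 kg, m_f = 47,654 − 36,700 = 10,954 kg; Δv = 266×9.81×ln(4.35) = 2609.5×1.4703 ≈ 3837 m/s.
Stage 2: m₀ = 6,064 kg, m_f = 6,064 − 3,790 = 2,274 kg; Δv = 279×9.81×ln(2.667) = 2737.0×0.9808 ≈ 2685 m/s.
Total Δv = 3837 + 2685 = 6522 m/s.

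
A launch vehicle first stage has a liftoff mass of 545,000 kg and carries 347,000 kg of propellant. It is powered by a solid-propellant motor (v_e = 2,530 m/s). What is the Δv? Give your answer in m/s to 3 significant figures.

Δv ≈ 2560 m/s

m_f = m₀ − m_prop = 545,000 − 347,000 = 198,000 kg.
From the ideal rocket equation, Δv = v_e · ln(m₀/m_f) = 2530.0 × ln(2.753) = 2530.0 × 1.0125 ≈ 2561.7 m/s.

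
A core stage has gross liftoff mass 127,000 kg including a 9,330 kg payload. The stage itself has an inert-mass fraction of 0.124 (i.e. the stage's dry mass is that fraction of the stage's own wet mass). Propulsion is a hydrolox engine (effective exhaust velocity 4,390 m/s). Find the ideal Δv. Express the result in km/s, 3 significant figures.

Stage wet mass = m₀ − payload = 127,000 − 9,330 = 117,670 kg.
Stage dry mass = ε × stage wet mass = 0.124 × 117,670 = 14,591.1 kg.
Burnout mass m_f = stage dry + payload = 14,591.1 + 9,330 = 23,921.1 kg.
Rocket equation: Δv = v_e · ln(127,000/23,921.1) = 4390.0 × ln(5.309) = 4390.0 × 1.6694 ≈ 7329 m/s.

Δv ≈ 7.33 km/s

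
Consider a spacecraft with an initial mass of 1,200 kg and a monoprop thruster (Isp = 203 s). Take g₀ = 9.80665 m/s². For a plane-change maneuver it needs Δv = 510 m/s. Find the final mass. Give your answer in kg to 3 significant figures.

final mass ≈ 929 kg

v_e = Isp · g₀ = 203 × 9.80665 = 1990.7 m/s.
By the Tsiolkovsky rocket equation, m₀/m_f = exp(Δv / v_e) = exp(510 / 1990.7) = exp(0.2562) = 1.2920.
m_f = m₀ / 1.2920 = 1,200 / 1.2920 = 928.793 kg.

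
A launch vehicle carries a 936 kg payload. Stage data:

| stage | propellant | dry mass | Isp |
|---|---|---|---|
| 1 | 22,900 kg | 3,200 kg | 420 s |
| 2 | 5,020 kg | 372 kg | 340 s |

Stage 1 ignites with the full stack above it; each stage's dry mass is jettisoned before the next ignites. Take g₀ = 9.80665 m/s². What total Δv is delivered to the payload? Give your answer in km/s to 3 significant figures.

Ignition mass of stage 1 = 22,900+3,200 + 5,020+372 + 936 = 32,428 kg.
Stage 1: m₀ = 32,428 kg, m_f = 32,428 − 22,900 = 9,528 kg; Δv = 420×9.80665×ln(3.403) = 4118.8×1.2248 ≈ 5045 m/s.
Stage 2: m₀ = 6,328 kg, m_f = 6,328 − 5,020 = 1,308 kg; Δv = 340×9.80665×ln(4.838) = 3334.3×1.5765 ≈ 5256 m/s.
Total Δv = 5045 + 5256 = 10301 m/s.

Δv ≈ 10.3 km/s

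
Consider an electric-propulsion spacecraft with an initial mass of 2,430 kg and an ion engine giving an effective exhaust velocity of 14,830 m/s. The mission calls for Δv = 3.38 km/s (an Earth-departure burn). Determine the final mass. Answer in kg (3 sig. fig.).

final mass ≈ 1930 kg

m₀/m_f = exp(Δv / v_e) = exp(3380 / 14830.0) = exp(0.2279) = 1.2560.
m_f = m₀ / 1.2560 = 2,430 / 1.2560 = 1,934.71 kg.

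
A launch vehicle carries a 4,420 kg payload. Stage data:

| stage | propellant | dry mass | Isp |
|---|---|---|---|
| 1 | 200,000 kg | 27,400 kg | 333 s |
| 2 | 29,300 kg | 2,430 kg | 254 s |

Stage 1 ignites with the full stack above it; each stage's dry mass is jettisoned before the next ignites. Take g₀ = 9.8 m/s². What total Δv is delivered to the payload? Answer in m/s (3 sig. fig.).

Δv ≈ 8780 m/s

Ignition mass of stage 1 = 200,000+27,400 + 29,300+2,430 + 4,420 = 263,550 kg.
Stage 1: m₀ = 263,550 kg, m_f = 263,550 − 200,000 = 63,550 kg; Δv = 333×9.8×ln(4.147) = 3263.4×1.4224 ≈ 4642 m/s.
Stage 2: m₀ = 36,150 kg, m_f = 36,150 − 29,300 = 6,850 kg; Δv = 254×9.8×ln(5.277) = 2489.2×1.6634 ≈ 4141 m/s.
Total Δv = 4642 + 4141 = 8783 m/s.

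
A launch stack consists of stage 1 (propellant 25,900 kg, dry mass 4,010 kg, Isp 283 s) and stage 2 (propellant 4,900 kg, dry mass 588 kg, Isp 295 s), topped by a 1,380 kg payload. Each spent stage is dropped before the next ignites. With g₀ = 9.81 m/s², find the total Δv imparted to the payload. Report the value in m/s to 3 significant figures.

Ignition mass of stage 1 = 25,900+4,010 + 4,900+588 + 1,380 = 36,778 kg.
Stage 1: m₀ = 36,778 kg, m_f = 36,778 − 25,900 = 10,878 kg; Δv = 283×9.81×ln(3.381) = 2776.2×1.2182 ≈ 3382 m/s.
Stage 2: m₀ = 6,868 kg, m_f = 6,868 − 4,900 = 1,968 kg; Δv = 295×9.81×ln(3.49) = 2894.0×1.2499 ≈ 3617 m/s.
Total Δv = 3382 + 3617 = 6999 m/s.

Δv ≈ 7000 m/s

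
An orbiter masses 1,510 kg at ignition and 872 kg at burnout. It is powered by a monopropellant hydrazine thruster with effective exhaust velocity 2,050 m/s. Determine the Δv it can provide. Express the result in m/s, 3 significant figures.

Δv ≈ 1130 m/s

From the ideal rocket equation, Δv = v_e · ln(m₀/m_f) = 2050.0 × ln(1.732) = 2050.0 × 0.5491 ≈ 1125.6 m/s.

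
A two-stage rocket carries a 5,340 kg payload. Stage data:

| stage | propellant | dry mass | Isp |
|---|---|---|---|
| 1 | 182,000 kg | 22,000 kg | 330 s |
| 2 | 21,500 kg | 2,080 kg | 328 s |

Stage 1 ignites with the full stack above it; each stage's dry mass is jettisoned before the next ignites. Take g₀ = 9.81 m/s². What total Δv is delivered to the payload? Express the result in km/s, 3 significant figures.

Ignition mass of stage 1 = 182,000+22,000 + 21,500+2,080 + 5,340 = 232,920 kg.
Stage 1: m₀ = 232,920 kg, m_f = 232,920 − 182,000 = 50,920 kg; Δv = 330×9.81×ln(4.574) = 3237.3×1.5204 ≈ 4922 m/s.
Stage 2: m₀ = 28,920 kg, m_f = 28,920 − 21,500 = 7,420 kg; Δv = 328×9.81×ln(3.898) = 3217.7×1.3604 ≈ 4377 m/s.
Total Δv = 4922 + 4377 = 9299 m/s.

Δv ≈ 9.30 km/s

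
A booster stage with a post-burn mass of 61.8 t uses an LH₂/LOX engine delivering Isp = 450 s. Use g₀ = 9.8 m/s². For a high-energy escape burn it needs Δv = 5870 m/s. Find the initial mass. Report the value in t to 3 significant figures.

v_e = Isp · g₀ = 450 × 9.8 = 4410.0 m/s.
m₀/m_f = exp(Δv / v_e) = exp(5870 / 4410.0) = exp(1.3311) = 3.7851.
m₀ = m_f × 3.7851 = 61.8 × 3.7851 = 233.919 t.

initial mass ≈ 234 t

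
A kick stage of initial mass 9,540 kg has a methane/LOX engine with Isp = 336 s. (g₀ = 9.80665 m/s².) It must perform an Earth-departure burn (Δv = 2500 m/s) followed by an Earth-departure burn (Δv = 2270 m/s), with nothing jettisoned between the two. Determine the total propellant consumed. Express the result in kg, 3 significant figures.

v_e = Isp · g₀ = 336 × 9.80665 = 3295.0 m/s.
After the first burn: m = 9540 × exp(−2500/3295.0) = 9540 × 0.46827 = 4,467.3 kg.
After the second burn: m = 4,467.3 × exp(−2270/3295.0) = 4,467.3 × 0.50212 = 2,243.12 kg.
Total propellant = m₀ − m_final = 9540 − 2,243.12 = 7,296.88 kg.

total propellant consumed ≈ 7300 kg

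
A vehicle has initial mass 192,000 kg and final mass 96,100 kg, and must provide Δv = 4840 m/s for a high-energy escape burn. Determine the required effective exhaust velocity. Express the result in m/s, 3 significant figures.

v_e ≈ 6990 m/s

ln(m₀/m_f) = ln(192000/96100) = ln(1.998) = 0.6921.
By the Tsiolkovsky rocket equation, v_e = Δv / ln(m₀/m_f) = 4840 / 0.6921 = 6993.1 m/s.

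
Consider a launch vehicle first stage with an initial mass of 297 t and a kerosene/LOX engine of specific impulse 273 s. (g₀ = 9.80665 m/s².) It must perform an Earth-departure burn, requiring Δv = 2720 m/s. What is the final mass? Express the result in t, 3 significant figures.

v_e = Isp · g₀ = 273 × 9.80665 = 2677.2 m/s.
Rocket equation: m₀/m_f = exp(Δv / v_e) = exp(2720 / 2677.2) = exp(1.0160) = 2.7621.
m_f = m₀ / 2.7621 = 297 / 2.7621 = 107.527 t.

final mass ≈ 108 t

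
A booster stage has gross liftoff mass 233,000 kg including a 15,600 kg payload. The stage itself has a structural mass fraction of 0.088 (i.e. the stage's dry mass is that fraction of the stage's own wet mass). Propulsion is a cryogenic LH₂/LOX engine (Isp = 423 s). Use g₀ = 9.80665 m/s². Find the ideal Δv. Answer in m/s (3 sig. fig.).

Δv ≈ 7900 m/s

Stage wet mass = m₀ − payload = 233,000 − 15,600 = 217,400 kg.
Stage dry mass = ε × stage wet mass = 0.088 × 217,400 = 19,131.2 kg.
Burnout mass m_f = stage dry + payload = 19,131.2 + 15,600 = 34,731.2 kg.
v_e = Isp · g₀ = 423 × 9.80665 = 4148.2 m/s.
Δv = v_e · ln(233,000/34,731.2) = 4148.2 × ln(6.709) = 4148.2 × 1.9034 ≈ 7896 m/s.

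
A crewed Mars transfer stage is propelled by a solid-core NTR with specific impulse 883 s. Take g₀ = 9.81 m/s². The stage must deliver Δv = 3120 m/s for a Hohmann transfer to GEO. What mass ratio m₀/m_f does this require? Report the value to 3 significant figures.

v_e = Isp · g₀ = 883 × 9.81 = 8662.2 m/s.
By the Tsiolkovsky rocket equation, m₀/m_f = exp(Δv / v_e) = exp(3120 / 8662.2) = exp(0.3602) = 1.4336.

mass ratio ≈ 1.43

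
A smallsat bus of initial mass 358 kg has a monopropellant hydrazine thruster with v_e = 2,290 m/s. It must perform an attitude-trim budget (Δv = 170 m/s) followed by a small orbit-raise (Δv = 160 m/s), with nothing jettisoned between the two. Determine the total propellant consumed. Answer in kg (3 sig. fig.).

total propellant consumed ≈ 48.0 kg

After the first burn: m = 358 × exp(−170/2290.0) = 358 × 0.92845 = 332.385 kg.
After the second burn: m = 332.385 × exp(−160/2290.0) = 332.385 × 0.93252 = 309.956 kg.
Total propellant = m₀ − m_final = 358 − 309.956 = 48.044 kg.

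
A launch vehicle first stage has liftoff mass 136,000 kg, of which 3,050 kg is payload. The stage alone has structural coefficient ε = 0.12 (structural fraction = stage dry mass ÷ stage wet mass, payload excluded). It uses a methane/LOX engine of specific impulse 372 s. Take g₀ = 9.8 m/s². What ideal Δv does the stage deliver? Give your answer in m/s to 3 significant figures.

Δv ≈ 7170 m/s

Stage wet mass = m₀ − payload = 136,000 − 3,050 = 132,950 kg.
Stage dry mass = ε × stage wet mass = 0.12 × 132,950 = 15,954 kg.
Burnout mass m_f = stage dry + payload = 15,954 + 3,050 = 19,004 kg.
v_e = Isp · g₀ = 372 × 9.8 = 3645.6 m/s.
Δv = v_e · ln(136,000/19,004) = 3645.6 × ln(7.156) = 3645.6 × 1.9680 ≈ 7175 m/s.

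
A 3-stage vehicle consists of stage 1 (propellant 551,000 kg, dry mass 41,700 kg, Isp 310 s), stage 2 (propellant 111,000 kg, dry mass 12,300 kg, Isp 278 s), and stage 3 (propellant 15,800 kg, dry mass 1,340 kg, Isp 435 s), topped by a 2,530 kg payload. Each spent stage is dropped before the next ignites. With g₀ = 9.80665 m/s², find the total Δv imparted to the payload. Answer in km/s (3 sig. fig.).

Δv ≈ 15.2 km/s

Ignition mass of stage 1 = 551,000+41,700 + 111,000+12,300 + 15,800+1,340 + 2,530 = 735,670 kg.
Stage 1: m₀ = 735,670 kg, m_f = 735,670 − 551,000 = 184,670 kg; Δv = 310×9.80665×ln(3.984) = 3040.1×1.3822 ≈ 4202 m/s.
Stage 2: m₀ = 142,970 kg, m_f = 142,970 − 111,000 = 31,970 kg; Δv = 278×9.80665×ln(4.472) = 2726.2×1.4978 ≈ 4083 m/s.
Stage 3: m₀ = 19,670 kg, m_f = 19,670 − 15,800 = 3,870 kg; Δv = 435×9.80665×ln(5.083) = 4265.9×1.6258 ≈ 6936 m/s.
Total Δv = 4202 + 4083 + 6936 = 15221 m/s.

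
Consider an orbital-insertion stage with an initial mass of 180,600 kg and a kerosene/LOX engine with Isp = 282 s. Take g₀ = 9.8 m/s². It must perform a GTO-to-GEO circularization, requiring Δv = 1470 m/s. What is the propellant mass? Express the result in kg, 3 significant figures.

propellant mass ≈ 74500 kg

v_e = Isp · g₀ = 282 × 9.8 = 2763.6 m/s.
m₀/m_f = exp(Δv / v_e) = exp(1470 / 2763.6) = exp(0.5319) = 1.7022.
m_f = 180,600 / 1.7022 = 106,098 kg, so propellant = m₀ − m_f = 180,600 − 106,098 = 74,502 kg.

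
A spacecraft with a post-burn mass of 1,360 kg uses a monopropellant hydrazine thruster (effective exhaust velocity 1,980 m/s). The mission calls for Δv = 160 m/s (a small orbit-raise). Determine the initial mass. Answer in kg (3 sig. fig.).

initial mass ≈ 1470 kg

Using Δv = v_e ln(m₀/m_f): m₀/m_f = exp(Δv / v_e) = exp(160 / 1980.0) = exp(0.0808) = 1.0842.
m₀ = m_f × 1.0842 = 1,360 × 1.0842 = 1,474.51 kg.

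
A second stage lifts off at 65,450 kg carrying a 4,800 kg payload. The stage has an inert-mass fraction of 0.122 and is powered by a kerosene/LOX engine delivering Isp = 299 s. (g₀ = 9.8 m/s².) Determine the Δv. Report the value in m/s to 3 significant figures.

Δv ≈ 4920 m/s

Stage wet mass = m₀ − payload = 65,450 − 4,800 = 60,650 kg.
Stage dry mass = ε × stage wet mass = 0.122 × 60,650 = 7,399.3 kg.
Burnout mass m_f = stage dry + payload = 7,399.3 + 4,800 = 12,199.3 kg.
v_e = Isp · g₀ = 299 × 9.8 = 2930.2 m/s.
Using Δv = v_e ln(m₀/m_f): Δv = v_e · ln(65,450/12,199.3) = 2930.2 × ln(5.365) = 2930.2 × 1.6799 ≈ 4922 m/s.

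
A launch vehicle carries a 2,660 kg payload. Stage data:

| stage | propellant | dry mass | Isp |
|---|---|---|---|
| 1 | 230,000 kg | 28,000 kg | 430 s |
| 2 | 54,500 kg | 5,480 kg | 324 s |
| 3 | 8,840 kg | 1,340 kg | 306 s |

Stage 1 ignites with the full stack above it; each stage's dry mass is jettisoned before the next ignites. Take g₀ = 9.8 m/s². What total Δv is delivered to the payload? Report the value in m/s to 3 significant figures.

Δv ≈ 12900 m/s

Ignition mass of stage 1 = 230,000+28,000 + 54,500+5,480 + 8,840+1,340 + 2,660 = 330,820 kg.
Stage 1: m₀ = 330,820 kg, m_f = 330,820 − 230,000 = 100,820 kg; Δv = 430×9.8×ln(3.281) = 4214.0×1.1882 ≈ 5007 m/s.
Stage 2: m₀ = 72,820 kg, m_f = 72,820 − 54,500 = 18,320 kg; Δv = 324×9.8×ln(3.975) = 3175.2×1.3800 ≈ 4382 m/s.
Stage 3: m₀ = 12,840 kg, m_f = 12,840 − 8,840 = 4,000 kg; Δv = 306×9.8×ln(3.21) = 2998.8×1.1663 ≈ 3497 m/s.
Total Δv = 5007 + 4382 + 3497 = 12886 m/s.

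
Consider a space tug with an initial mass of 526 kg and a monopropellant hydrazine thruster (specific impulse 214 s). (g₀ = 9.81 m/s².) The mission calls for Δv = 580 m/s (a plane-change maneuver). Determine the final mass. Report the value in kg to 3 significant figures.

final mass ≈ 399 kg

v_e = Isp · g₀ = 214 × 9.81 = 2099.3 m/s.
From the ideal rocket equation, m₀/m_f = exp(Δv / v_e) = exp(580 / 2099.3) = exp(0.2763) = 1.3182.
m_f = m₀ / 1.3182 = 526 / 1.3182 = 399.029 kg.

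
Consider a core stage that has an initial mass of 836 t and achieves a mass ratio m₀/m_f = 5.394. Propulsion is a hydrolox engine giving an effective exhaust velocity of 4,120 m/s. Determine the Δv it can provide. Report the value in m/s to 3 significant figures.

Δv ≈ 6940 m/s

By the Tsiolkovsky rocket equation, Δv = v_e · ln(5.394) = 4120.0 × 1.6853 ≈ 6943.4 m/s.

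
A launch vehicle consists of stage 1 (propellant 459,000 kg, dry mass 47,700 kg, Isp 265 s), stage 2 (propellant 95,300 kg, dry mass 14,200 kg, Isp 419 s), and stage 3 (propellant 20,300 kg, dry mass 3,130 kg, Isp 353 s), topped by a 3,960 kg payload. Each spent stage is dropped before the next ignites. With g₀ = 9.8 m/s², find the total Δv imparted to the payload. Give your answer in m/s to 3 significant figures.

Ignition mass of stage 1 = 459,000+47,700 + 95,300+14,200 + 20,300+3,130 + 3,960 = 643,590 kg.
Stage 1: m₀ = 643,590 kg, m_f = 643,590 − 459,000 = 184,590 kg; Δv = 265×9.8×ln(3.487) = 2597.0×1.2489 ≈ 3243 m/s.
Stage 2: m₀ = 136,890 kg, m_f = 136,890 − 95,300 = 41,590 kg; Δv = 419×9.8×ln(3.291) = 4106.2×1.1913 ≈ 4892 m/s.
Stage 3: m₀ = 27,390 kg, m_f = 27,390 − 20,300 = 7,090 kg; Δv = 353×9.8×ln(3.863) = 3459.4×1.3515 ≈ 4675 m/s.
Total Δv = 3243 + 4892 + 4675 = 12810 m/s.

Δv ≈ 12800 m/s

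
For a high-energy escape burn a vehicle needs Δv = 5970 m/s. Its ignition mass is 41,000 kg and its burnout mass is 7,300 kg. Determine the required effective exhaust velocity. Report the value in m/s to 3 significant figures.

ln(m₀/m_f) = ln(41000/7300) = ln(5.616) = 1.7257.
From the ideal rocket equation, v_e = Δv / ln(m₀/m_f) = 5970 / 1.7257 = 3459.5 m/s.

v_e ≈ 3460 m/s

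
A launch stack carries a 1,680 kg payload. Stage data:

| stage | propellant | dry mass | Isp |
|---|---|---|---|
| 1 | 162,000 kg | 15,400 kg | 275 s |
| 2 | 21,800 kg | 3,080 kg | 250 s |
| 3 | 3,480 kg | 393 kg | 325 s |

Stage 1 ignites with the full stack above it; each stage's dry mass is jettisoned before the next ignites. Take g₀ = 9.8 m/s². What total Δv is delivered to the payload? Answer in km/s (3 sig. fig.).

Ignition mass of stage 1 = 162,000+15,400 + 21,800+3,080 + 3,480+393 + 1,680 = 207,833 kg.
Stage 1: m₀ = 207,833 kg, m_f = 207,833 − 162,000 = 45,833 kg; Δv = 275×9.8×ln(4.535) = 2695.0×1.5117 ≈ 4074 m/s.
Stage 2: m₀ = 30,433 kg, m_f = 30,433 − 21,800 = 8,633 kg; Δv = 250×9.8×ln(3.525) = 2450.0×1.2599 ≈ 3087 m/s.
Stage 3: m₀ = 5,553 kg, m_f = 5,553 − 3,480 = 2,073 kg; Δv = 325×9.8×ln(2.679) = 3185.0×0.9853 ≈ 3138 m/s.
Total Δv = 4074 + 3087 + 3138 = 10299 m/s.

Δv ≈ 10.3 km/s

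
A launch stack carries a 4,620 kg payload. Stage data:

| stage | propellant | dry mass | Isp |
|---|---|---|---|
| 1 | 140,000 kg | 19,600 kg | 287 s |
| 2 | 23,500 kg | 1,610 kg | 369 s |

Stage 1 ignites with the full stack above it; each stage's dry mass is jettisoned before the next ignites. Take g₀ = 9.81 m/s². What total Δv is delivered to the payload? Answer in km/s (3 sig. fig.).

Ignition mass of stage 1 = 140,000+19,600 + 23,500+1,610 + 4,620 = 189,330 kg.
Stage 1: m₀ = 189,330 kg, m_f = 189,330 − 140,000 = 49,330 kg; Δv = 287×9.81×ln(3.838) = 2815.5×1.3450 ≈ 3787 m/s.
Stage 2: m₀ = 29,730 kg, m_f = 29,730 − 23,500 = 6,230 kg; Δv = 369×9.81×ln(4.772) = 3619.9×1.5628 ≈ 5657 m/s.
Total Δv = 3787 + 5657 = 9444 m/s.

Δv ≈ 9.44 km/s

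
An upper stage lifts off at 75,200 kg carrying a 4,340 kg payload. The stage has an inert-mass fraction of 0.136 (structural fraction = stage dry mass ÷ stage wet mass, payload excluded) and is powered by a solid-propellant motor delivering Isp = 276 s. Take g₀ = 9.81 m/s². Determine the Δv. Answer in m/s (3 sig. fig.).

Δv ≈ 4560 m/s

Stage wet mass = m₀ − payload = 75,200 − 4,340 = 70,860 kg.
Stage dry mass = ε × stage wet mass = 0.136 × 70,860 = 9,636.96 kg.
Burnout mass m_f = stage dry + payload = 9,636.96 + 4,340 = 13,976.96 kg.
v_e = Isp · g₀ = 276 × 9.81 = 2707.6 m/s.
Δv = v_e · ln(75,200/13,976.96) = 2707.6 × ln(5.38) = 2707.6 × 1.6827 ≈ 4556 m/s.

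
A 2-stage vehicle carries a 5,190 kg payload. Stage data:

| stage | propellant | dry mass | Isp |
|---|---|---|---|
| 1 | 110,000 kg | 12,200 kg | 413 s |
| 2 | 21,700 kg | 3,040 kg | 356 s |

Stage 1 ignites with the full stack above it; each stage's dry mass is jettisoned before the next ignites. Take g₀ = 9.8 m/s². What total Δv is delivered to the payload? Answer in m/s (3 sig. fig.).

Ignition mass of stage 1 = 110,000+12,200 + 21,700+3,040 + 5,190 = 152,130 kg.
Stage 1: m₀ = 152,130 kg, m_f = 152,130 − 110,000 = 42,130 kg; Δv = 413×9.8×ln(3.611) = 4047.4×1.2840 ≈ 5197 m/s.
Stage 2: m₀ = 29,930 kg, m_f = 29,930 − 21,700 = 8,230 kg; Δv = 356×9.8×ln(3.637) = 3488.8×1.2911 ≈ 4504 m/s.
Total Δv = 5197 + 4504 = 9701 m/s.

Δv ≈ 9700 m/s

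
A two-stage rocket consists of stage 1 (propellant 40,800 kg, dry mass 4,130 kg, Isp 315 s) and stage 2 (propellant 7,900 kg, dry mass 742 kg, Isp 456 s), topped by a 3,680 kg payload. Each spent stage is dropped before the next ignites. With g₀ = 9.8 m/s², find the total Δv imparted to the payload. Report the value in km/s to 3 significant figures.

Δv ≈ 8.43 km/s

Ignition mass of stage 1 = 40,800+4,130 + 7,900+742 + 3,680 = 57,252 kg.
Stage 1: m₀ = 57,252 kg, m_f = 57,252 − 40,800 = 16,452 kg; Δv = 315×9.8×ln(3.48) = 3087.0×1.2470 ≈ 3850 m/s.
Stage 2: m₀ = 12,322 kg, m_f = 12,322 − 7,900 = 4,422 kg; Δv = 456×9.8×ln(2.787) = 4468.8×1.0248 ≈ 4580 m/s.
Total Δv = 3850 + 4580 = 8430 m/s.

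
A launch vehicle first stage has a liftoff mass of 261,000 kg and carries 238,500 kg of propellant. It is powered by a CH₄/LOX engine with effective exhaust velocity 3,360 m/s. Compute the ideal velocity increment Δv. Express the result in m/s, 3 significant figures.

m_f = m₀ − m_prop = 261,000 − 238,500 = 22,500 kg.
By the Tsiolkovsky rocket equation, Δv = v_e · ln(m₀/m_f) = 3360.0 × ln(11.6) = 3360.0 × 2.4510 ≈ 8235.4 m/s.

Δv ≈ 8240 m/s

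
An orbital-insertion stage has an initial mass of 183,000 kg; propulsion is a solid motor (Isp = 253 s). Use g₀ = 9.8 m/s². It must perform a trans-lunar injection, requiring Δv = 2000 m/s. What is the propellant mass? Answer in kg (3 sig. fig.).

v_e = Isp · g₀ = 253 × 9.8 = 2479.4 m/s.
m₀/m_f = exp(Δv / v_e) = exp(2000 / 2479.4) = exp(0.8066) = 2.2404.
m_f = 183,000 / 2.2404 = 81,681.8 kg, so propellant = m₀ − m_f = 183,000 − 81,681.8 = 101,318.2 kg.

propellant mass ≈ 101000 kg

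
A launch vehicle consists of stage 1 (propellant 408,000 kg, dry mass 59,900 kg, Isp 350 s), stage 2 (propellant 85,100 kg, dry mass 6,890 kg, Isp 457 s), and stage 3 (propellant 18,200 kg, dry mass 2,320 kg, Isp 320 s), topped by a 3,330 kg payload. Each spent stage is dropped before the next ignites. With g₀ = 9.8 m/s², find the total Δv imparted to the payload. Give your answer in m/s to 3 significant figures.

Δv ≈ 14600 m/s

Ignition mass of stage 1 = 408,000+59,900 + 85,100+6,890 + 18,200+2,320 + 3,330 = 583,740 kg.
Stage 1: m₀ = 583,740 kg, m_f = 583,740 − 408,000 = 175,740 kg; Δv = 350×9.8×ln(3.322) = 3430.0×1.2005 ≈ 4118 m/s.
Stage 2: m₀ = 115,840 kg, m_f = 115,840 − 85,100 = 30,740 kg; Δv = 457×9.8×ln(3.768) = 4478.6×1.3266 ≈ 5942 m/s.
Stage 3: m₀ = 23,850 kg, m_f = 23,850 − 18,200 = 5,650 kg; Δv = 320×9.8×ln(4.221) = 3136.0×1.4401 ≈ 4516 m/s.
Total Δv = 4118 + 5942 + 4516 = 14576 m/s.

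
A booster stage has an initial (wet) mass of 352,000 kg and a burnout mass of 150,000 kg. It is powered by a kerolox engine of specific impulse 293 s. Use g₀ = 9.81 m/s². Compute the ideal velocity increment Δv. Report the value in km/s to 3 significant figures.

v_e = Isp · g₀ = 293 × 9.81 = 2874.3 m/s.
From the ideal rocket equation, Δv = v_e · ln(m₀/m_f) = 2874.3 × ln(2.347) = 2874.3 × 0.8530 ≈ 2451.8 m/s.

Δv ≈ 2.45 km/s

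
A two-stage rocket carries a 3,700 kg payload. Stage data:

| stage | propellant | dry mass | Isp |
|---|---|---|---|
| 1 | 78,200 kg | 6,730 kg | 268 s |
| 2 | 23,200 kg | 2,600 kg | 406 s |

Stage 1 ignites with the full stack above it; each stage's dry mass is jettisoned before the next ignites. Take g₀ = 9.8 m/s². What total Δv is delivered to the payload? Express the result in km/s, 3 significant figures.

Δv ≈ 9.16 km/s

Ignition mass of stage 1 = 78,200+6,730 + 23,200+2,600 + 3,700 = 114,430 kg.
Stage 1: m₀ = 114,430 kg, m_f = 114,430 − 78,200 = 36,230 kg; Δv = 268×9.8×ln(3.158) = 2626.4×1.1501 ≈ 3021 m/s.
Stage 2: m₀ = 29,500 kg, m_f = 29,500 − 23,200 = 6,300 kg; Δv = 406×9.8×ln(4.683) = 3978.8×1.5438 ≈ 6143 m/s.
Total Δv = 3021 + 6143 = 9164 m/s.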